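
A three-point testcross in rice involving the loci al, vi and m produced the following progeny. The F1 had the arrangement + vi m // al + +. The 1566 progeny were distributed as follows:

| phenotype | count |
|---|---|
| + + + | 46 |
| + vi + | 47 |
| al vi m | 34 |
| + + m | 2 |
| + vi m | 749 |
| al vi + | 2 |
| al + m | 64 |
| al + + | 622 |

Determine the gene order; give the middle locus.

vi

The two rarest classes, + + m and al vi +, are the double crossovers. Comparing them with the parentals, only the vi allele has switched, so vi is the middle locus and the order is al – vi – m.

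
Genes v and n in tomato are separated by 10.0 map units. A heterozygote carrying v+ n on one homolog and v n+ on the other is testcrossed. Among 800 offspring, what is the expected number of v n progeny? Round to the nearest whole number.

40

A map distance of 10.0 map units corresponds to a recombination frequency of 0.100.
The F1 is v+ n / v n+, so v n is a recombinant gamete class with expected frequency r/2 = 0.100/2 = 0.0500.
Expected number = 0.0500 × 800 = 40.00 ≈ 40.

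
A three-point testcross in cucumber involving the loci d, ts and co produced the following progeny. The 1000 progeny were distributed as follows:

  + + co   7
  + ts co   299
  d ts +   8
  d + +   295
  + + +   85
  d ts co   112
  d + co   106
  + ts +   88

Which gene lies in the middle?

The two most frequent reciprocal classes, d + + and + ts co, are the parental types, so the F1 was d + + / + ts co.
The two rarest classes, d ts + and + + co, are the double crossovers. Comparing them with the parentals, only the ts allele has switched, so ts is the middle locus and the order is co – ts – d.

ts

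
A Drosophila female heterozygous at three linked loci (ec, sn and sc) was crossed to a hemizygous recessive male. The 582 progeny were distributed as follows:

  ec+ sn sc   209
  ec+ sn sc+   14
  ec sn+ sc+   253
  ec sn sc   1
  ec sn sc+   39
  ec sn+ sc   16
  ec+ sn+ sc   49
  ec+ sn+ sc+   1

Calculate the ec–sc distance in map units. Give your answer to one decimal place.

The two most frequent reciprocal classes, ec sn+ sc+ and ec+ sn sc, are the parental types, so the F1 was ec sn+ sc+ / ec+ sn sc.
The two rarest classes, ec+ sn+ sc+ and ec sn sc, are the double crossovers. Comparing them with the parentals, only the ec allele has switched, so ec is the middle locus and the order is sc – ec – sn.
Crossovers in the sc–ec interval produce the single-crossover classes ec sn+ sc and ec+ sn sc+ (16 + 14 = 30) plus the double crossovers (2).
RF(sc–ec) = (30 + 2) / 582 = 32/582 = 0.0550 → 5.5 map units.

5.5 map units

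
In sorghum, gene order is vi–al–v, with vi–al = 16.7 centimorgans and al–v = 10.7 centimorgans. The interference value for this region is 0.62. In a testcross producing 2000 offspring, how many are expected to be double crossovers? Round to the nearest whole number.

14

Map distances give recombination frequencies of 0.167 and 0.107 for the two intervals.
With interference 0.62 (so coincidence = 0.38), expected double-crossover frequency = 0.167 × 0.107 × 0.38 = 0.00679.
Expected number = 0.00679 × 2000 = 13.58 ≈ 14.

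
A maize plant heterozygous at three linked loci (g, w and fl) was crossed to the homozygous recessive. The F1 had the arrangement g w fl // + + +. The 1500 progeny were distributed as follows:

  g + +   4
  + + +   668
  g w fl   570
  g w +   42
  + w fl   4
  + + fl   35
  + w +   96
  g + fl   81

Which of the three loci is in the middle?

The two rarest classes, + w fl and g + +, are the double crossovers. Comparing them with the parentals, only the g allele has switched, so g is the middle locus and the order is fl – g – w.

g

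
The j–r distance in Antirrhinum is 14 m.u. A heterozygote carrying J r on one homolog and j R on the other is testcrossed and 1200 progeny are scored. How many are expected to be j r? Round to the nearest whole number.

A map distance of 14 m.u. corresponds to a recombination frequency of 0.140.
The F1 is J r / j R, so j r is a recombinant gamete class with expected frequency r/2 = 0.140/2 = 0.0700.
Expected number = 0.0700 × 1200 = 84.00 ≈ 84.

84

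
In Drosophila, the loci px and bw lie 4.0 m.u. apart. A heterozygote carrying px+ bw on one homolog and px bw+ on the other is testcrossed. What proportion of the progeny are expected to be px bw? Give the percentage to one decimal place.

2.0%

A map distance of 4.0 m.u. corresponds to a recombination frequency of 0.040.
The F1 is px+ bw / px bw+, so px bw is a recombinant gamete class with expected frequency r/2 = 0.040/2 = 0.0200.
That is 0.0200 = 2.0% of the progeny.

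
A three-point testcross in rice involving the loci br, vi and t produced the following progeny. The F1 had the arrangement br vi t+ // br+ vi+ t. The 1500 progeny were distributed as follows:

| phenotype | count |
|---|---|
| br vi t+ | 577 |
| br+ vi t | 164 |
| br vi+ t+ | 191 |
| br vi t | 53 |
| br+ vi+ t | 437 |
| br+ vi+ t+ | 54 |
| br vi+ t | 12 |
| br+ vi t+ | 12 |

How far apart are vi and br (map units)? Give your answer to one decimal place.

25.3 map units

The two rarest classes, br+ vi t+ and br vi+ t, are the double crossovers. Comparing them with the parentals, only the br allele has switched, so br is the middle locus and the order is vi – br – t.
Crossovers in the vi–br interval produce the single-crossover classes br vi+ t+ and br+ vi t (191 + 164 = 355) plus the double crossovers (24).
RF(vi–br) = (355 + 24) / 1500 = 379/1500 = 0.2527 → 25.3 map units.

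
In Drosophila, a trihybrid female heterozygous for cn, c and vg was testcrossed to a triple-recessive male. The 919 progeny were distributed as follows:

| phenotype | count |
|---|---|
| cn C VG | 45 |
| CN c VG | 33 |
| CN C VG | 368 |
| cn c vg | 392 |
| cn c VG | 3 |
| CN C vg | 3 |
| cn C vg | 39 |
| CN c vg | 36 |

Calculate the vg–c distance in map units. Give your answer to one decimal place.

The two most frequent reciprocal classes, CN C VG and cn c vg, are the parental types, so the F1 was CN C VG / cn c vg.
The two rarest classes, CN C vg and cn c VG, are the double crossovers. Comparing them with the parentals, only the vg allele has switched, so vg is the middle locus and the order is c – vg – cn.
Crossovers in the c–vg interval produce the single-crossover classes CN c VG and cn C vg (33 + 39 = 72) plus the double crossovers (6).
RF(c–vg) = (72 + 6) / 919 = 78/919 = 0.0849 → 8.5 map units.

8.5 map units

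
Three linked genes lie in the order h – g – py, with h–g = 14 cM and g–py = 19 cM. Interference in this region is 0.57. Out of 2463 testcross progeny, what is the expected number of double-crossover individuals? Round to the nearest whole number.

28

Map distances give recombination frequencies of 0.140 and 0.190 for the two intervals.
With interference 0.57 (so coincidence = 0.43), expected double-crossover frequency = 0.140 × 0.190 × 0.43 = 0.01144.
Expected number = 0.01144 × 2463 = 28.17 ≈ 28.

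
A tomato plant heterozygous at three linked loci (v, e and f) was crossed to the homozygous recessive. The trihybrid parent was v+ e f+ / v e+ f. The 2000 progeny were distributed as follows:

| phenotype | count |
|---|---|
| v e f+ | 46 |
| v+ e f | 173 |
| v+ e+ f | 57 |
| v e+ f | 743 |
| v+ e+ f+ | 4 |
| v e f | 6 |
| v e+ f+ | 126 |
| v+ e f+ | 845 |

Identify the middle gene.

The two rarest classes, v+ e+ f+ and v e f, are the double crossovers. Comparing them with the parentals, only the e allele has switched, so e is the middle locus and the order is f – e – v.

e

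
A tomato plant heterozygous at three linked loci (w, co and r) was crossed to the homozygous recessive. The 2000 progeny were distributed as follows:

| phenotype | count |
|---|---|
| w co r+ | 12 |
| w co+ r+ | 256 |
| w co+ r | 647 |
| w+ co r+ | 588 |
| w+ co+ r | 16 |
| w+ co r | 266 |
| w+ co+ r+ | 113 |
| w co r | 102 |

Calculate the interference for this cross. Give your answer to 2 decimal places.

0.58

The two most frequent reciprocal classes, w co+ r and w+ co r+, are the parental types, so the F1 was w co+ r / w+ co r+.
The two rarest classes, w+ co+ r and w co r+, are the double crossovers. Comparing them with the parentals, only the w allele has switched, so w is the middle locus and the order is r – w – co.
r–w: (522 + 28)/2000 = 0.2750; w–co: (215 + 28)/2000 = 0.1215.
Expected DCO frequency = 0.2750 × 0.1215 ≈ 0.03341; observed = 28/2000 ≈ 0.01400.
Coefficient of coincidence = 0.01400/0.03341 ≈ 0.42; interference = 1 − 0.42 = 0.58.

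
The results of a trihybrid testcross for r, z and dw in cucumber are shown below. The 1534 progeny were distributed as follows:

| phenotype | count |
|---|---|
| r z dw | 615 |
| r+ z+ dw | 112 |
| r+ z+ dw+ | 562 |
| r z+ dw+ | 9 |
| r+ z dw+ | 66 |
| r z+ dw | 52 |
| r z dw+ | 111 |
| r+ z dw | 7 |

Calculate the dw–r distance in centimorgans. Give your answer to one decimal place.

15.6 centimorgans

The two most frequent reciprocal classes, r z dw and r+ z+ dw+, are the parental types, so the F1 was r z dw / r+ z+ dw+.
The two rarest classes, r+ z dw and r z+ dw+, are the double crossovers. Comparing them with the parentals, only the r allele has switched, so r is the middle locus and the order is dw – r – z.
Crossovers in the dw–r interval produce the single-crossover classes r z dw+ and r+ z+ dw (111 + 112 = 223) plus the double crossovers (16).
RF(dw–r) = (223 + 16) / 1534 = 239/1534 = 0.1558 → 15.6 centimorgans.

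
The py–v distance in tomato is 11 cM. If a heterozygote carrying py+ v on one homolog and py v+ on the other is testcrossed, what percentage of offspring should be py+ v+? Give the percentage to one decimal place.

5.5%

A map distance of 11 cM corresponds to a recombination frequency of 0.110.
The F1 is py+ v / py v+, so py+ v+ is a recombinant gamete class with expected frequency r/2 = 0.110/2 = 0.0550.
That is 0.0550 = 5.5% of the progeny.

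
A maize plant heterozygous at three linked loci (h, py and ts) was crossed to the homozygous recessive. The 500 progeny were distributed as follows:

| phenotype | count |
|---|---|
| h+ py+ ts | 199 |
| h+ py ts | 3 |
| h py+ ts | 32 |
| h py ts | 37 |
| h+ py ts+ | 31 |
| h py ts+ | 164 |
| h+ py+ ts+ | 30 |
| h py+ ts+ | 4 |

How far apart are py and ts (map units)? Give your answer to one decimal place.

The two most frequent reciprocal classes, h py ts+ and h+ py+ ts, are the parental types, so the F1 was h py ts+ / h+ py+ ts.
The two rarest classes, h py+ ts+ and h+ py ts, are the double crossovers. Comparing them with the parentals, only the py allele has switched, so py is the middle locus and the order is h – py – ts.
Crossovers in the py–ts interval produce the single-crossover classes h py ts and h+ py+ ts+ (37 + 30 = 67) plus the double crossovers (7).
RF(py–ts) = (67 + 7) / 500 = 74/500 = 0.1480 → 14.8 map units.

14.8 map units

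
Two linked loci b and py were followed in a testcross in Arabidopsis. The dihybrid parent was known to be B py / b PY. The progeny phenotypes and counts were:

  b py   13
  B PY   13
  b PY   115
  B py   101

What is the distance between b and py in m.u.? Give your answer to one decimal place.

The recombinant classes are B PY and b py: 13 + 13 = 26.
Recombination frequency = 26/242 = 0.1074 ≈ 10.7%, i.e. 10.7 m.u.

10.7 m.u.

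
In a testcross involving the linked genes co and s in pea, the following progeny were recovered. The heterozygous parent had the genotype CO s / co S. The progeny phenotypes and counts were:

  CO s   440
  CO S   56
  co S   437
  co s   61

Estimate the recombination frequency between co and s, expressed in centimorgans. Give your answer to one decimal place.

The recombinant classes are CO S and co s: 56 + 61 = 117.
Recombination frequency = 117/994 = 0.1177 ≈ 11.8%, i.e. 11.8 centimorgans.

11.8 centimorgans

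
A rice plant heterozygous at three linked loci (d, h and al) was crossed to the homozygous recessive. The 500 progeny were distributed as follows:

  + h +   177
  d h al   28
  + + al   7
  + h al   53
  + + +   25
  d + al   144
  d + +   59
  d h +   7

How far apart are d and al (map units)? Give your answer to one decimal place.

25.2 map units

The two most frequent reciprocal classes, + h + and d + al, are the parental types, so the F1 was + h + / d + al.
The two rarest classes, d h + and + + al, are the double crossovers. Comparing them with the parentals, only the d allele has switched, so d is the middle locus and the order is h – d – al.
Crossovers in the d–al interval produce the single-crossover classes + h al and d + + (53 + 59 = 112) plus the double crossovers (14).
RF(d–al) = (112 + 14) / 500 = 126/500 = 0.2520 → 25.2 map units.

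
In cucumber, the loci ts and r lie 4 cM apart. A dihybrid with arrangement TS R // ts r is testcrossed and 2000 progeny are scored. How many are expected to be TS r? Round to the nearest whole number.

A map distance of 4 cM corresponds to a recombination frequency of 0.040.
The F1 is TS R / ts r, so TS r is a recombinant gamete class with expected frequency r/2 = 0.040/2 = 0.0200.
Expected number = 0.0200 × 2000 = 40.00 ≈ 40.

40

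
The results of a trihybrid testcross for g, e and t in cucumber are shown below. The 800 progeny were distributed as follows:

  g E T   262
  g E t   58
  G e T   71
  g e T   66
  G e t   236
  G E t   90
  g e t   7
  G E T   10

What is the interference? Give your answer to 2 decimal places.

0.46

The two most frequent reciprocal classes, g E T and G e t, are the parental types, so the F1 was g E T / G e t.
The two rarest classes, G E T and g e t, are the double crossovers. Comparing them with the parentals, only the g allele has switched, so g is the middle locus and the order is t – g – e.
t–g: (129 + 17)/800 = 0.1825; g–e: (156 + 17)/800 = 0.2162.
Expected DCO frequency = 0.1825 × 0.2162 ≈ 0.03946; observed = 17/800 ≈ 0.02125.
Coefficient of coincidence = 0.02125/0.03946 ≈ 0.54; interference = 1 − 0.54 = 0.46.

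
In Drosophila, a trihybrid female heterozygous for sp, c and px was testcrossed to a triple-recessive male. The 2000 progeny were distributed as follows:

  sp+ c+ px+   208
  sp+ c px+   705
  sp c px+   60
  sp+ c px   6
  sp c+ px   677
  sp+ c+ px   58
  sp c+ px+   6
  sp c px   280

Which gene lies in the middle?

The two most frequent reciprocal classes, sp c+ px and sp+ c px+, are the parental types, so the F1 was sp c+ px / sp+ c px+.
The two rarest classes, sp c+ px+ and sp+ c px, are the double crossovers. Comparing them with the parentals, only the px allele has switched, so px is the middle locus and the order is sp – px – c.

px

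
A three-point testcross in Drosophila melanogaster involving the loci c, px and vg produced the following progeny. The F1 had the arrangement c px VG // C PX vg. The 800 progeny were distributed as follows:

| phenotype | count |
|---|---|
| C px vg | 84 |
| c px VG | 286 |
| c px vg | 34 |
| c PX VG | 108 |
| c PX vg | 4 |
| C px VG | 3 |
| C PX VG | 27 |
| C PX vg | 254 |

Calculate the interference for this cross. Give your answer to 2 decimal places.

The two rarest classes, C px VG and c PX vg, are the double crossovers. Comparing them with the parentals, only the c allele has switched, so c is the middle locus and the order is vg – c – px.
vg–c: (61 + 7)/800 = 0.0850; c–px: (192 + 7)/800 = 0.2487.
Expected DCO frequency = 0.0850 × 0.2487 ≈ 0.02114; observed = 7/800 ≈ 0.00875.
Coefficient of coincidence = 0.00875/0.02114 ≈ 0.41; interference = 1 − 0.41 = 0.59.

0.59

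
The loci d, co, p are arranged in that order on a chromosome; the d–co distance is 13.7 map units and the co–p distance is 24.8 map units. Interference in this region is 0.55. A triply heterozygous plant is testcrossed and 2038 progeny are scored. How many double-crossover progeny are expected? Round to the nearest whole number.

Map distances give recombination frequencies of 0.137 and 0.248 for the two intervals.
With interference 0.55 (so coincidence = 0.45), expected double-crossover frequency = 0.137 × 0.248 × 0.45 = 0.01529.
Expected number = 0.01529 × 2038 = 31.16 ≈ 31.

31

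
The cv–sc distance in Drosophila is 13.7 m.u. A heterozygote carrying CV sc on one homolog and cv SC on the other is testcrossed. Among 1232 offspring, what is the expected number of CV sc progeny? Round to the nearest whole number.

A map distance of 13.7 m.u. corresponds to a recombination frequency of 0.137.
The F1 is CV sc / cv SC, so CV sc is a parental gamete class with expected frequency (1 − r)/2 = 0.863/2 = 0.4315.
Expected number = 0.4315 × 1232 = 531.61 ≈ 532.

532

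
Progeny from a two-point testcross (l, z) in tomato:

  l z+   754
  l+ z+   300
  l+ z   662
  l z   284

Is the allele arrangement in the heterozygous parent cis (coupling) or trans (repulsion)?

The two most frequent classes are l+ z (662) and l z+ (754); these are the parental (non-recombinant) types.
So the F1 carried l+ z on one chromosome and l z+ on the other — the recessive alleles are on opposite chromosomes (trans / repulsion).

trans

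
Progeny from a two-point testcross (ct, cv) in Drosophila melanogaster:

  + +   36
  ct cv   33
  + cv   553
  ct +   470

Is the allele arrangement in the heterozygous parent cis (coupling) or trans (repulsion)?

trans

The two most frequent classes are + cv (553) and ct + (470); these are the parental (non-recombinant) types.
So the F1 carried + cv on one chromosome and ct + on the other — the recessive alleles are on opposite chromosomes (trans / repulsion).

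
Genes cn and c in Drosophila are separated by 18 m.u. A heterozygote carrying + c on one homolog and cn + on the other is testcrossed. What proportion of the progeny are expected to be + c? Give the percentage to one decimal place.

A map distance of 18 m.u. corresponds to a recombination frequency of 0.180.
The F1 is + c / cn +, so + c is a parental gamete class with expected frequency (1 − r)/2 = 0.820/2 = 0.4100.
That is 0.4100 = 41.0% of the progeny.

41.0%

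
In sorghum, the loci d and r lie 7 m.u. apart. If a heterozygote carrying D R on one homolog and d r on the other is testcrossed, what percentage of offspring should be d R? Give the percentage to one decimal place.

3.5%

A map distance of 7 m.u. corresponds to a recombination frequency of 0.070.
The F1 is D R / d r, so d R is a recombinant gamete class with expected frequency r/2 = 0.070/2 = 0.0350.
That is 0.0350 = 3.5% of the progeny.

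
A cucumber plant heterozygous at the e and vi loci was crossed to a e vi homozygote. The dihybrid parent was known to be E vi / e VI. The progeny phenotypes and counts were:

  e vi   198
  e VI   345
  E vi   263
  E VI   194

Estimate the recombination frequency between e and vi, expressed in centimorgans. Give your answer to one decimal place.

39.2 centimorgans

The recombinant classes are E VI and e vi: 194 + 198 = 392.
Recombination frequency = 392/1000 = 0.3920 ≈ 39.2%, i.e. 39.2 centimorgans.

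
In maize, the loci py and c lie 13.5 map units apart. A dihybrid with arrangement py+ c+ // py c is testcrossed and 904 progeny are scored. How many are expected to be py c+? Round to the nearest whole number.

61

A map distance of 13.5 map units corresponds to a recombination frequency of 0.135.
The F1 is py+ c+ / py c, so py c+ is a recombinant gamete class with expected frequency r/2 = 0.135/2 = 0.0675.
Expected number = 0.0675 × 904 = 61.02 ≈ 61.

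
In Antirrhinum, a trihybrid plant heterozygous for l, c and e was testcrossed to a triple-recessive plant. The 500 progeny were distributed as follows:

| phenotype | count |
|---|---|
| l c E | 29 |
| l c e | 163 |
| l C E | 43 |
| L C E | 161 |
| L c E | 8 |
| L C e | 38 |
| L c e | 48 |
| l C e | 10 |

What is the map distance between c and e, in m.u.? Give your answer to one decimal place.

17.0 m.u.

The two most frequent reciprocal classes, L C E and l c e, are the parental types, so the F1 was L C E / l c e.
The two rarest classes, L c E and l C e, are the double crossovers. Comparing them with the parentals, only the c allele has switched, so c is the middle locus and the order is l – c – e.
Crossovers in the c–e interval produce the single-crossover classes L C e and l c E (38 + 29 = 67) plus the double crossovers (18).
RF(c–e) = (67 + 18) / 500 = 85/500 = 0.1700 → 17.0 m.u.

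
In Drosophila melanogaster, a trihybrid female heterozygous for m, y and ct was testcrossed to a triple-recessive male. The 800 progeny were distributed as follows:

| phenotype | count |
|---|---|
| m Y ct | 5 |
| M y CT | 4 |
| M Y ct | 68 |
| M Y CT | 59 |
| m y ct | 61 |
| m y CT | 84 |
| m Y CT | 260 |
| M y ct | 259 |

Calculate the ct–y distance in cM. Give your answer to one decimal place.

The two most frequent reciprocal classes, M y ct and m Y CT, are the parental types, so the F1 was M y ct / m Y CT.
The two rarest classes, M y CT and m Y ct, are the double crossovers. Comparing them with the parentals, only the ct allele has switched, so ct is the middle locus and the order is y – ct – m.
Crossovers in the y–ct interval produce the single-crossover classes M Y ct and m y CT (68 + 84 = 152) plus the double crossovers (9).
RF(y–ct) = (152 + 9) / 800 = 161/800 = 0.2013 → 20.1 cM.

20.1 cM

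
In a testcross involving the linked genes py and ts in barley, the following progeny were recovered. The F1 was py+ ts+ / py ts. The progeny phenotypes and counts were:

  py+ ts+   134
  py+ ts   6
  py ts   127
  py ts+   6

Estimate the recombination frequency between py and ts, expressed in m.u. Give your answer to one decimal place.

4.4 m.u.

The recombinant classes are py+ ts and py ts+: 6 + 6 = 12.
Recombination frequency = 12/273 = 0.0440 ≈ 4.4%, i.e. 4.4 m.u.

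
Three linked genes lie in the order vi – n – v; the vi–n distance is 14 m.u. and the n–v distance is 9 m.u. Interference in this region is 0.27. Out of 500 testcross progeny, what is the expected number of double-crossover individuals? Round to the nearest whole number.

5

Map distances give recombination frequencies of 0.140 and 0.090 for the two intervals.
With interference 0.27 (so coincidence = 0.73), expected double-crossover frequency = 0.140 × 0.090 × 0.73 = 0.00920.
Expected number = 0.00920 × 500 = 4.60 ≈ 5.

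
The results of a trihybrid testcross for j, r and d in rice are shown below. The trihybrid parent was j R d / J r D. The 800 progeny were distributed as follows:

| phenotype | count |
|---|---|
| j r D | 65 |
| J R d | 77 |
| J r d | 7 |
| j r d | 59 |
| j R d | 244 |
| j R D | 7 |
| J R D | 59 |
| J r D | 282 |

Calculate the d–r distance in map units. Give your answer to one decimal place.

The two rarest classes, j R D and J r d, are the double crossovers. Comparing them with the parentals, only the d allele has switched, so d is the middle locus and the order is r – d – j.
Crossovers in the r–d interval produce the single-crossover classes j r d and J R D (59 + 59 = 118) plus the double crossovers (14).
RF(r–d) = (118 + 14) / 800 = 132/800 = 0.1650 → 16.5 map units.

16.5 map units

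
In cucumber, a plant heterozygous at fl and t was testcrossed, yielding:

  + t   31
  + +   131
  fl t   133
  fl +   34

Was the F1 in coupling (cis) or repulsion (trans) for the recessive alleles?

cis

The two most frequent classes are + + (131) and fl t (133); these are the parental (non-recombinant) types.
So the F1 carried + + on one chromosome and fl t on the other — the recessive alleles are on the same chromosome (cis / coupling).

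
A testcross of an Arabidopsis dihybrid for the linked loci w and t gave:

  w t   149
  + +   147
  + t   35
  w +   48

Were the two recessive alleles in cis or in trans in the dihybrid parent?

cis

The two most frequent classes are + + (147) and w t (149); these are the parental (non-recombinant) types.
So the F1 carried + + on one chromosome and w t on the other — the recessive alleles are on the same chromosome (cis / coupling).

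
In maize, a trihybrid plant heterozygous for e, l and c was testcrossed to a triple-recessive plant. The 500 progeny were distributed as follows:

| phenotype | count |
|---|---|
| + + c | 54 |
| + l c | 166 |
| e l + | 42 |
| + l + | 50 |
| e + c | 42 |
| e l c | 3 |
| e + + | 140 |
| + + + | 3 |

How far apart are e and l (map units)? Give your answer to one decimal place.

The two most frequent reciprocal classes, + l c and e + +, are the parental types, so the F1 was + l c / e + +.
The two rarest classes, e l c and + + +, are the double crossovers. Comparing them with the parentals, only the e allele has switched, so e is the middle locus and the order is c – e – l.
Crossovers in the e–l interval produce the single-crossover classes + + c and e l + (54 + 42 = 96) plus the double crossovers (6).
RF(e–l) = (96 + 6) / 500 = 102/500 = 0.2040 → 20.4 map units.

20.4 map units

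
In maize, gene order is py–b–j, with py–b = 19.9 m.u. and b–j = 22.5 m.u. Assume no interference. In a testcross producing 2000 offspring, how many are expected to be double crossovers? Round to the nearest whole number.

90

Map distances give recombination frequencies of 0.199 and 0.225 for the two intervals.
With no interference, expected double-crossover frequency = 0.199 × 0.225 = 0.04477.
Expected number = 0.04477 × 2000 = 89.55 ≈ 90.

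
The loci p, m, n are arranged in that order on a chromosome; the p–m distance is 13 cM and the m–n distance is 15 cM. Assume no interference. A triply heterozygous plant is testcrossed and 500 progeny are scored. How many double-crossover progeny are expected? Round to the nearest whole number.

Map distances give recombination frequencies of 0.130 and 0.150 for the two intervals.
With no interference, expected double-crossover frequency = 0.130 × 0.150 = 0.01950.
Expected number = 0.01950 × 500 = 9.75 ≈ 10.

10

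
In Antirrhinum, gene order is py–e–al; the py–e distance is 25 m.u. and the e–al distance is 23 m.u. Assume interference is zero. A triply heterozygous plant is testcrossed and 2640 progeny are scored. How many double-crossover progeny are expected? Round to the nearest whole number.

Map distances give recombination frequencies of 0.250 and 0.230 for the two intervals.
With no interference, expected double-crossover frequency = 0.250 × 0.230 = 0.05750.
Expected number = 0.05750 × 2640 = 151.80 ≈ 152.

152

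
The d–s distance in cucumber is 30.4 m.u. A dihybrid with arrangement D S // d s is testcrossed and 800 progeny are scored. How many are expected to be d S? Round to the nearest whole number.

A map distance of 30.4 m.u. corresponds to a recombination frequency of 0.304.
The F1 is D S / d s, so d S is a recombinant gamete class with expected frequency r/2 = 0.304/2 = 0.1520.
Expected number = 0.1520 × 800 = 121.60 ≈ 122.

122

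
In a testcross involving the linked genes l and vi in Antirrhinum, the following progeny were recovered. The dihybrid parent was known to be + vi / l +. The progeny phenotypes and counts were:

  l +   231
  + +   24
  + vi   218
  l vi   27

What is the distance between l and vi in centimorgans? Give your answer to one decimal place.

The recombinant classes are + + and l vi: 24 + 27 = 51.
Recombination frequency = 51/500 = 0.1020 ≈ 10.2%, i.e. 10.2 centimorgans.

10.2 centimorgans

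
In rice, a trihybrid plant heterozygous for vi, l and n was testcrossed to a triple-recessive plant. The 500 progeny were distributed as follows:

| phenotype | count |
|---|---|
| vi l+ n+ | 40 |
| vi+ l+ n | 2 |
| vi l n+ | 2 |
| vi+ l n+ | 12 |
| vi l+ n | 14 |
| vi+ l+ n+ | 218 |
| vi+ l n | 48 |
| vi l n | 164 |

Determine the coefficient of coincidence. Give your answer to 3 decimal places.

0.725

The two most frequent reciprocal classes, vi l n and vi+ l+ n+, are the parental types, so the F1 was vi l n / vi+ l+ n+.
The two rarest classes, vi l n+ and vi+ l+ n, are the double crossovers. Comparing them with the parentals, only the n allele has switched, so n is the middle locus and the order is l – n – vi.
l–n: (26 + 4)/500 = 0.0600; n–vi: (88 + 4)/500 = 0.1840.
Expected DCO frequency = 0.0600 × 0.1840 ≈ 0.01104; observed = 4/500 ≈ 0.00800.
Coefficient of coincidence = 0.00800/0.01104 ≈ 0.725.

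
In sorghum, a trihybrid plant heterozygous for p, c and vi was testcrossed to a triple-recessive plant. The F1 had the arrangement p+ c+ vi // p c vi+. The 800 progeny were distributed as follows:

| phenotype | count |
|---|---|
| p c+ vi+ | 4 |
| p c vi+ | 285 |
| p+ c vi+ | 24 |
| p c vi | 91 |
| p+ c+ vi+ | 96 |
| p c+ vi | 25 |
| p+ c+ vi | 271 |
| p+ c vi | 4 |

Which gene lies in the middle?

c

The two rarest classes, p+ c vi and p c+ vi+, are the double crossovers. Comparing them with the parentals, only the c allele has switched, so c is the middle locus and the order is vi – c – p.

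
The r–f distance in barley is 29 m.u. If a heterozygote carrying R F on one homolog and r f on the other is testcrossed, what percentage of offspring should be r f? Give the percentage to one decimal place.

A map distance of 29 m.u. corresponds to a recombination frequency of 0.290.
The F1 is R F / r f, so r f is a parental gamete class with expected frequency (1 − r)/2 = 0.710/2 = 0.3550.
That is 0.3550 = 35.5% of the progeny.

35.5%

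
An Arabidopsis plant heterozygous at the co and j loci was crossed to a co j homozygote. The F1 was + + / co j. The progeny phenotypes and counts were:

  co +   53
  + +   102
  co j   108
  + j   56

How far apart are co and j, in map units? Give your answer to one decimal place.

34.2 map units

The recombinant classes are + j and co +: 56 + 53 = 109.
Recombination frequency = 109/319 = 0.3417 ≈ 34.2%, i.e. 34.2 map units.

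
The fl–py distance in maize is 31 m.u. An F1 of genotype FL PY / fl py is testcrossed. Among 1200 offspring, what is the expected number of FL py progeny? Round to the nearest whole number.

A map distance of 31 m.u. corresponds to a recombination frequency of 0.310.
The F1 is FL PY / fl py, so FL py is a recombinant gamete class with expected frequency r/2 = 0.310/2 = 0.1550.
Expected number = 0.1550 × 1200 = 186.00 ≈ 186.

186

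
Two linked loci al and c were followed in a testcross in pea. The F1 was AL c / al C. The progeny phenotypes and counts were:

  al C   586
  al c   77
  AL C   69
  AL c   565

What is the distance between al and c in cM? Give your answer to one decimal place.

11.3 cM

The recombinant classes are AL C and al c: 69 + 77 = 146.
Recombination frequency = 146/1297 = 0.1126 ≈ 11.3%, i.e. 11.3 cM.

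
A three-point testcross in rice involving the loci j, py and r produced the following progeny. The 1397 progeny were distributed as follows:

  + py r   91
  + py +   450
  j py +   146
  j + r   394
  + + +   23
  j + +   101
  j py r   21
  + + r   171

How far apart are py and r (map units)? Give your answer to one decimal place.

16.9 map units

The two most frequent reciprocal classes, + py + and j + r, are the parental types, so the F1 was + py + / j + r.
The two rarest classes, + + + and j py r, are the double crossovers. Comparing them with the parentals, only the py allele has switched, so py is the middle locus and the order is r – py – j.
Crossovers in the r–py interval produce the single-crossover classes + py r and j + + (91 + 101 = 192) plus the double crossovers (44).
RF(r–py) = (192 + 44) / 1397 = 236/1397 = 0.1689 → 16.9 map units.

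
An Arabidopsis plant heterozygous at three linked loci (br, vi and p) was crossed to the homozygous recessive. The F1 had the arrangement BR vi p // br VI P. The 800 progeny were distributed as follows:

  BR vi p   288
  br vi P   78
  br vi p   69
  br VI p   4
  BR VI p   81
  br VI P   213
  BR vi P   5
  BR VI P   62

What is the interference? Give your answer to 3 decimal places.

The two rarest classes, BR vi P and br VI p, are the double crossovers. Comparing them with the parentals, only the p allele has switched, so p is the middle locus and the order is vi – p – br.
vi–p: (159 + 9)/800 = 0.2100; p–br: (131 + 9)/800 = 0.1750.
Expected DCO frequency = 0.2100 × 0.1750 ≈ 0.03675; observed = 9/800 ≈ 0.01125.
Coefficient of coincidence = 0.01125/0.03675 ≈ 0.306; interference = 1 − 0.306 = 0.694.

0.694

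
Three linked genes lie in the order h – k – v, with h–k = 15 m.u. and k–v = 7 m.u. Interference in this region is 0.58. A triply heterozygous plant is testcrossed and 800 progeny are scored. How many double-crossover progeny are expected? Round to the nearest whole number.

Map distances give recombination frequencies of 0.150 and 0.070 for the two intervals.
With interference 0.58 (so coincidence = 0.42), expected double-crossover frequency = 0.150 × 0.070 × 0.42 = 0.00441.
Expected number = 0.00441 × 800 = 3.53 ≈ 4.

4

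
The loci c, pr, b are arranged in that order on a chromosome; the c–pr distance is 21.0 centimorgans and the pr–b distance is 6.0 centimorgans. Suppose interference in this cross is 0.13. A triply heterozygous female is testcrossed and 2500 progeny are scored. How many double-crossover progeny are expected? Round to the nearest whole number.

Map distances give recombination frequencies of 0.210 and 0.060 for the two intervals.
With interference 0.13 (so coincidence = 0.87), expected double-crossover frequency = 0.210 × 0.060 × 0.87 = 0.01096.
Expected number = 0.01096 × 2500 = 27.40 ≈ 27.

27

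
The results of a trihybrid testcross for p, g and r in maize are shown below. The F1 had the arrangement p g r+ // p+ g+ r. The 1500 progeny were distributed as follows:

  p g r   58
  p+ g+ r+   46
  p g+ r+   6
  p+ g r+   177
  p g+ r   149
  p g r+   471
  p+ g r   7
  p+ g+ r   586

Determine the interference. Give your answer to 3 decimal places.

The two rarest classes, p g+ r+ and p+ g r, are the double crossovers. Comparing them with the parentals, only the g allele has switched, so g is the middle locus and the order is r – g – p.
r–g: (104 + 13)/1500 = 0.0780; g–p: (326 + 13)/1500 = 0.2260.
Expected DCO frequency = 0.0780 × 0.2260 ≈ 0.01763; observed = 13/1500 ≈ 0.00867.
Coefficient of coincidence = 0.00867/0.01763 ≈ 0.492; interference = 1 − 0.492 = 0.508.

0.508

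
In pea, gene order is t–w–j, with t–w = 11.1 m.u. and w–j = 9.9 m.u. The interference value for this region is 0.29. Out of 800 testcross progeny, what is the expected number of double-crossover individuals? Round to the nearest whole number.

6

Map distances give recombination frequencies of 0.111 and 0.099 for the two intervals.
With interference 0.29 (so coincidence = 0.71), expected double-crossover frequency = 0.111 × 0.099 × 0.71 = 0.00780.
Expected number = 0.00780 × 800 = 6.24 ≈ 6.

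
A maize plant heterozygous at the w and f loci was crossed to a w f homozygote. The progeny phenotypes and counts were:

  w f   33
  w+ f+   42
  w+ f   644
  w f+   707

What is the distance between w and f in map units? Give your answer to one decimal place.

The two most frequent classes, w+ f (644) and w f+ (707), are the parental types, so the F1 was w+ f / w f+.
The recombinant classes are w+ f+ and w f: 42 + 33 = 75.
Recombination frequency = 75/1426 = 0.0526 ≈ 5.3%, i.e. 5.3 map units.

5.3 map units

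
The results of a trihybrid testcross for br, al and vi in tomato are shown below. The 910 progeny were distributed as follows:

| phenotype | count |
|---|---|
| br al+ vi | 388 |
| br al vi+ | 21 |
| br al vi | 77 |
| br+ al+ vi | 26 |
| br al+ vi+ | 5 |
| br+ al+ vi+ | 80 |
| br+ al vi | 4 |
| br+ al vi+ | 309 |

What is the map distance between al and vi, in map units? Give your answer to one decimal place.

The two most frequent reciprocal classes, br al+ vi and br+ al vi+, are the parental types, so the F1 was br al+ vi / br+ al vi+.
The two rarest classes, br al+ vi+ and br+ al vi, are the double crossovers. Comparing them with the parentals, only the vi allele has switched, so vi is the middle locus and the order is al – vi – br.
Crossovers in the al–vi interval produce the single-crossover classes br al vi and br+ al+ vi+ (77 + 80 = 157) plus the double crossovers (9).
RF(al–vi) = (157 + 9) / 910 = 166/910 = 0.1824 → 18.2 map units.

18.2 map units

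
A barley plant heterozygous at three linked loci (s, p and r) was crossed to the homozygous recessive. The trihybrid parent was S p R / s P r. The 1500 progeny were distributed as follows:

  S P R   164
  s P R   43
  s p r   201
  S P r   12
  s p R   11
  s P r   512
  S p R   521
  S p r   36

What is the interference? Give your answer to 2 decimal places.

The two rarest classes, s p R and S P r, are the double crossovers. Comparing them with the parentals, only the s allele has switched, so s is the middle locus and the order is p – s – r.
p–s: (365 + 23)/1500 = 0.2587; s–r: (79 + 23)/1500 = 0.0680.
Expected DCO frequency = 0.2587 × 0.0680 ≈ 0.01759; observed = 23/1500 ≈ 0.01533.
Coefficient of coincidence = 0.01533/0.01759 ≈ 0.87; interference = 1 − 0.87 = 0.13.

0.13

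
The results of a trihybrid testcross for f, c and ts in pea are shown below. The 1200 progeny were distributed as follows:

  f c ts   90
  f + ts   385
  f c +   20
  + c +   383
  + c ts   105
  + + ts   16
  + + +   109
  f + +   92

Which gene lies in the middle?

The two most frequent reciprocal classes, + c + and f + ts, are the parental types, so the F1 was + c + / f + ts.
The two rarest classes, f c + and + + ts, are the double crossovers. Comparing them with the parentals, only the f allele has switched, so f is the middle locus and the order is c – f – ts.

f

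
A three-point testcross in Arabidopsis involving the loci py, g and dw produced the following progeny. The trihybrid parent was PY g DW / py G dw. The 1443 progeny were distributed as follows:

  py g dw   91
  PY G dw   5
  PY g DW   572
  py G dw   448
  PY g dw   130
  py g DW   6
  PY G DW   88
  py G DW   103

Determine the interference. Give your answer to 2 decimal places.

0.66

The two rarest classes, py g DW and PY G dw, are the double crossovers. Comparing them with the parentals, only the py allele has switched, so py is the middle locus and the order is dw – py – g.
dw–py: (233 + 11)/1443 = 0.1691; py–g: (179 + 11)/1443 = 0.1317.
Expected DCO frequency = 0.1691 × 0.1317 ≈ 0.02227; observed = 11/1443 ≈ 0.00762.
Coefficient of coincidence = 0.00762/0.02227 ≈ 0.34; interference = 1 − 0.34 = 0.66.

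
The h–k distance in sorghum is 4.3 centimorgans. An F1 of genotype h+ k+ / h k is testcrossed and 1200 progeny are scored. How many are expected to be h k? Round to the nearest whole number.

A map distance of 4.3 centimorgans corresponds to a recombination frequency of 0.043.
The F1 is h+ k+ / h k, so h k is a parental gamete class with expected frequency (1 − r)/2 = 0.957/2 = 0.4785.
Expected number = 0.4785 × 1200 = 574.20 ≈ 574.

574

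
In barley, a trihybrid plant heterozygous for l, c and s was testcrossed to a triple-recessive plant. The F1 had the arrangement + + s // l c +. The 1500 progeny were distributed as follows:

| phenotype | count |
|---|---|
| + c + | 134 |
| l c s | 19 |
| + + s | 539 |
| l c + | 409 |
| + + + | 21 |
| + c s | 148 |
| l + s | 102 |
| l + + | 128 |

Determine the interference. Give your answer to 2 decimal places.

The two rarest classes, + + + and l c s, are the double crossovers. Comparing them with the parentals, only the s allele has switched, so s is the middle locus and the order is c – s – l.
c–s: (276 + 40)/1500 = 0.2107; s–l: (236 + 40)/1500 = 0.1840.
Expected DCO frequency = 0.2107 × 0.1840 ≈ 0.03877; observed = 40/1500 ≈ 0.02667.
Coefficient of coincidence = 0.02667/0.03877 ≈ 0.69; interference = 1 − 0.69 = 0.31.

0.31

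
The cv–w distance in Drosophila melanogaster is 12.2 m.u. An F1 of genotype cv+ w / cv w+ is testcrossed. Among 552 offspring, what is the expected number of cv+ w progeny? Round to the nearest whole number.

A map distance of 12.2 m.u. corresponds to a recombination frequency of 0.122.
The F1 is cv+ w / cv w+, so cv+ w is a parental gamete class with expected frequency (1 − r)/2 = 0.878/2 = 0.4390.
Expected number = 0.4390 × 552 = 242.33 ≈ 242.

242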